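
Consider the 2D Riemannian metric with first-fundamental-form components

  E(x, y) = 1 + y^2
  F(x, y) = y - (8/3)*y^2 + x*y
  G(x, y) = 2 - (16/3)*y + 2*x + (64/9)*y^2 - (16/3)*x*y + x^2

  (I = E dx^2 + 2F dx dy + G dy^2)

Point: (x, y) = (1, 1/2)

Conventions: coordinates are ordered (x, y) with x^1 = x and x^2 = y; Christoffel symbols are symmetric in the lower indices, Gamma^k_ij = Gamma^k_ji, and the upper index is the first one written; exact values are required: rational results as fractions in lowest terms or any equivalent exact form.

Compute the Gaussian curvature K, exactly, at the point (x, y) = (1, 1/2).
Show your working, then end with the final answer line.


E = 5/4, F = 1/3, G = 13/9, EG - F^2 = 61/36 at the point
E_x = 0, E_y = 1, F_x = 1/2, F_y = -2/3, G_x = 4/3, G_y = -32/9
E_yy = 2, F_xy = 1, G_xx = 2
Using the Brioschi determinant formula for K from the metric derivatives:
M1 = [[-E_yy/2 + F_xy - G_xx/2, E_x/2, F_x - E_y/2], [F_y - G_x/2, E, F], [G_y/2, F, G]] = [[-1, 0, 0], [-4/3, 5/4, 1/3], [-16/9, 1/3, 13/9]]; det M1 = -61/36
M2 = [[0, E_y/2, G_x/2], [E_y/2, E, F], [G_x/2, F, G]] = [[0, 1/2, 2/3], [1/2, 5/4, 1/3], [2/3, 1/3, 13/9]]; det M2 = -25/36
det M1 - det M2 = -1; K = -1 / (61/36)^2 = -1296/3721

Answer: K = -1296/3721


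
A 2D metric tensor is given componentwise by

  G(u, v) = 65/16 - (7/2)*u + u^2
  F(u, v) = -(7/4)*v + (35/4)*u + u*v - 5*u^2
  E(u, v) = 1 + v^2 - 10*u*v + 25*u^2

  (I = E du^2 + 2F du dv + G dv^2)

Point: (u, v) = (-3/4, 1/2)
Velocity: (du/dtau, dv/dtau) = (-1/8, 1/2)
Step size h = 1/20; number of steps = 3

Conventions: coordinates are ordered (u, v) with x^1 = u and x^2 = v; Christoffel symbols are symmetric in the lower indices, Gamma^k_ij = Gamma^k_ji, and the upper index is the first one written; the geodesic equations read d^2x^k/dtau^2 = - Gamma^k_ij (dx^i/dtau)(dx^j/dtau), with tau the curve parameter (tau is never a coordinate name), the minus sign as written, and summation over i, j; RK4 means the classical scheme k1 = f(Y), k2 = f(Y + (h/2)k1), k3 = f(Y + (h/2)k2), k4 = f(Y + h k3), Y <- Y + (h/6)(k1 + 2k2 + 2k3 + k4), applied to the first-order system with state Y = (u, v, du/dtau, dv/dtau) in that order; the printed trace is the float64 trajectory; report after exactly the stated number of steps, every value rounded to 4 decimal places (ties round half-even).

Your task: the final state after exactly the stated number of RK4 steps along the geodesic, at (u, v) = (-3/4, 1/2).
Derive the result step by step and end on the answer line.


f(Y) = (du/dtau, dv/dtau, -Gamma^u_ij Y'^i Y'^j, -Gamma^v_ij Y'^i Y'^j) with the Gammas evaluated at the stage position; h = 0.050000; intermediate values shown to 6 dp
step 0: u = -0.7500, v = 0.5000, du/dtau = -0.1250, dv/dtau = 0.5000
step 1:
  k1: at (u, v) = (-0.750000, 0.500000), (du/dtau, dv/dtau) = (-0.125000, 0.500000); Gamma_uuu = -0.839506, Gamma_uuv = 0.167901, Gamma_uvv = 0.000000, Gamma_vuu = 0.493827, Gamma_vuv = -0.098765, Gamma_vvv = 0.000000; k1 = (-0.125000, 0.500000, 0.034105, -0.020062)
  k2: at (u, v) = (-0.753125, 0.512500), (du/dtau, dv/dtau) = (-0.124147, 0.499498); Gamma_uuu = -0.836617, Gamma_uuv = 0.167323, Gamma_uvv = 0.000000, Gamma_vuu = 0.489504, Gamma_vuv = -0.097901, Gamma_vvv = 0.000000; k2 = (-0.124147, 0.499498, 0.033646, -0.019686)
  k3: at (u, v) = (-0.753104, 0.512487), (du/dtau, dv/dtau) = (-0.124159, 0.499508); Gamma_uuu = -0.836631, Gamma_uuv = 0.167326, Gamma_uvv = 0.000000, Gamma_vuu = 0.489521, Gamma_vuv = -0.097904, Gamma_vvv = 0.000000; k3 = (-0.124159, 0.499508, 0.033652, -0.019690)
  k4: at (u, v) = (-0.756208, 0.524975), (du/dtau, dv/dtau) = (-0.123317, 0.499016); Gamma_uuu = -0.833761, Gamma_uuv = 0.166752, Gamma_uvv = 0.000000, Gamma_vuu = 0.485270, Gamma_vuv = -0.097054, Gamma_vvv = 0.000000; k4 = (-0.123317, 0.499016, 0.033202, -0.019324)
  Y <- Y + (h/6)(k1 + 2k2 + 2k3 + k4): u = -0.7562, v = 0.5250, du/dtau = -0.1233, dv/dtau = 0.4990
step 2:
  k1: at (u, v) = (-0.756208, 0.524975), (du/dtau, dv/dtau) = (-0.123317, 0.499016); Gamma_uuu = -0.833761, Gamma_uuv = 0.166752, Gamma_uvv = 0.000000, Gamma_vuu = 0.485270, Gamma_vuv = -0.097054, Gamma_vvv = 0.000000; k1 = (-0.123317, 0.499016, 0.033202, -0.019324)
  k2: at (u, v) = (-0.759291, 0.537451), (du/dtau, dv/dtau) = (-0.122487, 0.498532); Gamma_uuu = -0.830910, Gamma_uuv = 0.166182, Gamma_uvv = 0.000000, Gamma_vuu = 0.481089, Gamma_vuv = -0.096218, Gamma_vvv = 0.000000; k2 = (-0.122487, 0.498532, 0.032762, -0.018969)
  k3: at (u, v) = (-0.759270, 0.537439), (du/dtau, dv/dtau) = (-0.122498, 0.498541); Gamma_uuu = -0.830923, Gamma_uuv = 0.166185, Gamma_uvv = 0.000000, Gamma_vuu = 0.481106, Gamma_vuv = -0.096221, Gamma_vvv = 0.000000; k3 = (-0.122498, 0.498541, 0.032767, -0.018972)
  k4: at (u, v) = (-0.762333, 0.549902), (du/dtau, dv/dtau) = (-0.121679, 0.498067); Gamma_uuu = -0.828091, Gamma_uuv = 0.165618, Gamma_uvv = 0.000000, Gamma_vuu = 0.476994, Gamma_vuv = -0.095399, Gamma_vvv = 0.000000; k4 = (-0.121679, 0.498067, 0.032335, -0.018625)
  Y <- Y + (h/6)(k1 + 2k2 + 2k3 + k4): u = -0.7623, v = 0.5499, du/dtau = -0.1217, dv/dtau = 0.4981
step 3:
  k1: at (u, v) = (-0.762332, 0.549902), (du/dtau, dv/dtau) = (-0.121679, 0.498067); Gamma_uuu = -0.828091, Gamma_uuv = 0.165618, Gamma_uvv = 0.000000, Gamma_vuu = 0.476994, Gamma_vuv = -0.095399, Gamma_vvv = 0.000000; k1 = (-0.121679, 0.498067, 0.032335, -0.018625)
  k2: at (u, v) = (-0.765374, 0.562354), (du/dtau, dv/dtau) = (-0.120871, 0.497601); Gamma_uuu = -0.825278, Gamma_uuv = 0.165056, Gamma_uvv = 0.000000, Gamma_vuu = 0.472950, Gamma_vuv = -0.094590, Gamma_vvv = 0.000000; k2 = (-0.120871, 0.497601, 0.031912, -0.018288)
  k3: at (u, v) = (-0.765354, 0.562342), (du/dtau, dv/dtau) = (-0.120881, 0.497610); Gamma_uuu = -0.825291, Gamma_uuv = 0.165058, Gamma_uvv = 0.000000, Gamma_vuu = 0.472965, Gamma_vuv = -0.094593, Gamma_vvv = 0.000000; k3 = (-0.120881, 0.497610, 0.031916, -0.018291)
  k4: at (u, v) = (-0.768377, 0.574783), (du/dtau, dv/dtau) = (-0.120083, 0.497152); Gamma_uuu = -0.822496, Gamma_uuv = 0.164499, Gamma_uvv = 0.000000, Gamma_vuu = 0.468986, Gamma_vuv = -0.093797, Gamma_vvv = 0.000000; k4 = (-0.120083, 0.497152, 0.031502, -0.017962)
  Y <- Y + (h/6)(k1 + 2k2 + 2k3 + k4): u = -0.7684, v = 0.5748, du/dtau = -0.1201, dv/dtau = 0.4972

Answer: u = -0.7684, v = 0.5748, du/dtau = -0.1201, dv/dtau = 0.4972


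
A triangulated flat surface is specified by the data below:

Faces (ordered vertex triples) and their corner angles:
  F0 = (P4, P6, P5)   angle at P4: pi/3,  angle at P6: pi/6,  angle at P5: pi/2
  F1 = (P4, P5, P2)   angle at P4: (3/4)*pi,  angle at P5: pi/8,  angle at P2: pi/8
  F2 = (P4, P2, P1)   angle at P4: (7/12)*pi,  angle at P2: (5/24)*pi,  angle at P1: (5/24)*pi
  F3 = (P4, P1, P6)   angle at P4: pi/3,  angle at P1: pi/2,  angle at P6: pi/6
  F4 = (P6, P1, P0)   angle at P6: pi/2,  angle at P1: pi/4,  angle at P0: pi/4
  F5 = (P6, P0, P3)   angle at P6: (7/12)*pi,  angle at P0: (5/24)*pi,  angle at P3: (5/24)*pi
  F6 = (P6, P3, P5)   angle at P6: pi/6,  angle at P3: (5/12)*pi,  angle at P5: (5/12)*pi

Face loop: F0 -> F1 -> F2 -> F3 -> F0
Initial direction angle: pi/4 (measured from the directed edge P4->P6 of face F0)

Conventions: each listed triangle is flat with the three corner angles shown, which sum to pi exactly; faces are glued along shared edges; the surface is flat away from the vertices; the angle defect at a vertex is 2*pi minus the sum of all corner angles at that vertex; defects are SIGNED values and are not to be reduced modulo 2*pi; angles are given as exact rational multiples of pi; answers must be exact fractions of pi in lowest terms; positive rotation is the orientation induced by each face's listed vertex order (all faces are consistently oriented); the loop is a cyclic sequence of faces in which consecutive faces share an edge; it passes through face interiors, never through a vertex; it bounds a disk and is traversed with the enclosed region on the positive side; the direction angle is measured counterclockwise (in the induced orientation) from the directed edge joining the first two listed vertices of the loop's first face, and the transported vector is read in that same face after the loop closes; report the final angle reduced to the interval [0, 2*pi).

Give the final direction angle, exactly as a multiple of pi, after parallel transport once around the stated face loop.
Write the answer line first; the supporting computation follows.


Answer: final direction angle = pi/4

enclosed vertex P4: corner angles sum to 2*pi, defect = 2*pi - 2*pi = 0
the final direction is the initial angle plus the enclosed defects, taken mod 2*pi in the induced orientation
final angle = pi/4 + 0 = pi/4 (mod 2*pi)


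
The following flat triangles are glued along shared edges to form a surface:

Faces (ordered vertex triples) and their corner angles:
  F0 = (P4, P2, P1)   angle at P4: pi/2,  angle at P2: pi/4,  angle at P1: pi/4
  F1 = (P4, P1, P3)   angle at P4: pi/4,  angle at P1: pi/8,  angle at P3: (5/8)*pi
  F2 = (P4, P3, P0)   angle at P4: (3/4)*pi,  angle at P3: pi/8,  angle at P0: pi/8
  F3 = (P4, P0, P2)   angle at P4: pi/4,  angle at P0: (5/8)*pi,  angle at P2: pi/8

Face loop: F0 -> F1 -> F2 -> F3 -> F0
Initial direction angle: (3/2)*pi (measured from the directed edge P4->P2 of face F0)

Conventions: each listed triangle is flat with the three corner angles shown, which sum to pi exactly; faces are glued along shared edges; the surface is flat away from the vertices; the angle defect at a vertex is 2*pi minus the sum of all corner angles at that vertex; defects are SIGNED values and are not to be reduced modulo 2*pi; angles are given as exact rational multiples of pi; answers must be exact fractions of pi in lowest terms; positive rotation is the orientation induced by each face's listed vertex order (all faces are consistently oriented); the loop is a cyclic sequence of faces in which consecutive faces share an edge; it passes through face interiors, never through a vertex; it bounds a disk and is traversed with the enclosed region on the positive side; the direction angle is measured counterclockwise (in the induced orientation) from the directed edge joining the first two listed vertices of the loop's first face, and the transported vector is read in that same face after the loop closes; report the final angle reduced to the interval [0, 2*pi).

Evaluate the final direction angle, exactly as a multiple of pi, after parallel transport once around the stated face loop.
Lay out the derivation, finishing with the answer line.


enclosed vertex P4: corner angles sum to (7/4)*pi, defect = 2*pi - (7/4)*pi = pi/4
holonomy = initial angle + sum of enclosed defects (mod 2*pi), positive in the induced orientation
final angle = (3/2)*pi + pi/4 = (7/4)*pi (mod 2*pi)

Answer: final direction angle = (7/4)*pi


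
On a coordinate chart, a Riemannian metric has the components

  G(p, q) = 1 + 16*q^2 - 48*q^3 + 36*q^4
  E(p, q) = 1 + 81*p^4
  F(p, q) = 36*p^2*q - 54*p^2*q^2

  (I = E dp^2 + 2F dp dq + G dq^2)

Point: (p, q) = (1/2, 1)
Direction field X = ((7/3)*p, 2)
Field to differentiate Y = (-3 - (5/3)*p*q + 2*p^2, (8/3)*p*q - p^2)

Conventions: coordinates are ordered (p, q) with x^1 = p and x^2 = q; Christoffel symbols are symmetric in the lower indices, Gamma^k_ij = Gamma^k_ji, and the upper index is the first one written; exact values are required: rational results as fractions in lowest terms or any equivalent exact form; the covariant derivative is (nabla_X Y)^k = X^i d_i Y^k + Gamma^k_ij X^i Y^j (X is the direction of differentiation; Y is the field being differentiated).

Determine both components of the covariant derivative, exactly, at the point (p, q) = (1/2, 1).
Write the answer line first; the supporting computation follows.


Answer: (nabla_X Y)^p = -37615/2898, (nabla_X Y)^q = 43507/2898

E = 97/16, F = -9/2, G = 5 at the point
E_p = 81/2, E_q = 0, F_p = -18, F_q = -18, G_p = 0, G_q = 32
EG - F^2 = 161/16;  g^inv = (16/161) * [[5, 9/2], [9/2, 97/16]]
first-kind symbols [ij,l] = (1/2)(d_i g_jl + d_j g_il - d_l g_ij): [pp,p] = E_p/2 = 81/4, [pp,q] = F_p - E_q/2 = -18, [pq,p] = E_q/2 = 0, [pq,q] = G_p/2 = 0, [qq,p] = F_q - G_p/2 = -18, [qq,q] = G_q/2 = 16
Gamma^p_ij = (G*[ij,p] - F*[ij,q])/(EG - F^2), Gamma^q_ij = (E*[ij,q] - F*[ij,p])/(EG - F^2)
Gamma_ppp = 324/161, Gamma_ppq = 0, Gamma_pqq = -288/161, Gamma_qpp = -288/161, Gamma_qpq = 0, Gamma_qqq = 256/161
X = (7/6, 2), Y = (-10/3, 13/12) at the point


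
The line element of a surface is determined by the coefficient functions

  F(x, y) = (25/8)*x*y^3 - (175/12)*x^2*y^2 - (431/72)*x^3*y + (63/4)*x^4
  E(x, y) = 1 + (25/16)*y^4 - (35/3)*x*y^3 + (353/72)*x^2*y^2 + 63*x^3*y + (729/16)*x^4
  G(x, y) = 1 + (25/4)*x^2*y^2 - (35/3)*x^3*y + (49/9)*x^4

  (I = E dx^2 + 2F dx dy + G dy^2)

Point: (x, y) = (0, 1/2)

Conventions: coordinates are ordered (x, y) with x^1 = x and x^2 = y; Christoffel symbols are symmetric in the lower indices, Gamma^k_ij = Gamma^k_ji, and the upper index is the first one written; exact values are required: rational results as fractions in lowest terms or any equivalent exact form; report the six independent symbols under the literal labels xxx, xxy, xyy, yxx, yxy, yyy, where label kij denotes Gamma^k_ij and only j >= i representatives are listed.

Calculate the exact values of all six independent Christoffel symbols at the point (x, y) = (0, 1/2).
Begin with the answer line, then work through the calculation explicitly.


Answer: Gamma_xxx = -560/843, Gamma_xxy = 100/281, Gamma_xyy = 0, Gamma_yxx = 0, Gamma_yxy = 0, Gamma_yyy = 0

E = 281/256, F = 0, G = 1 at the point
E_x = -35/24, E_y = 25/32, F_x = 25/64, F_y = 0, G_x = 0, G_y = 0
EG - F^2 = 281/256;  g^inv = (256/281) * [[1, 0], [0, 281/256]]
first-kind symbols [ij,l] = (1/2)(d_i g_jl + d_j g_il - d_l g_ij): [xx,x] = E_x/2 = -35/48, [xx,y] = F_x - E_y/2 = 0, [xy,x] = E_y/2 = 25/64, [xy,y] = G_x/2 = 0, [yy,x] = F_y - G_x/2 = 0, [yy,y] = G_y/2 = 0
Gamma^x_ij = (G*[ij,x] - F*[ij,y])/(EG - F^2), Gamma^y_ij = (E*[ij,y] - F*[ij,x])/(EG - F^2)


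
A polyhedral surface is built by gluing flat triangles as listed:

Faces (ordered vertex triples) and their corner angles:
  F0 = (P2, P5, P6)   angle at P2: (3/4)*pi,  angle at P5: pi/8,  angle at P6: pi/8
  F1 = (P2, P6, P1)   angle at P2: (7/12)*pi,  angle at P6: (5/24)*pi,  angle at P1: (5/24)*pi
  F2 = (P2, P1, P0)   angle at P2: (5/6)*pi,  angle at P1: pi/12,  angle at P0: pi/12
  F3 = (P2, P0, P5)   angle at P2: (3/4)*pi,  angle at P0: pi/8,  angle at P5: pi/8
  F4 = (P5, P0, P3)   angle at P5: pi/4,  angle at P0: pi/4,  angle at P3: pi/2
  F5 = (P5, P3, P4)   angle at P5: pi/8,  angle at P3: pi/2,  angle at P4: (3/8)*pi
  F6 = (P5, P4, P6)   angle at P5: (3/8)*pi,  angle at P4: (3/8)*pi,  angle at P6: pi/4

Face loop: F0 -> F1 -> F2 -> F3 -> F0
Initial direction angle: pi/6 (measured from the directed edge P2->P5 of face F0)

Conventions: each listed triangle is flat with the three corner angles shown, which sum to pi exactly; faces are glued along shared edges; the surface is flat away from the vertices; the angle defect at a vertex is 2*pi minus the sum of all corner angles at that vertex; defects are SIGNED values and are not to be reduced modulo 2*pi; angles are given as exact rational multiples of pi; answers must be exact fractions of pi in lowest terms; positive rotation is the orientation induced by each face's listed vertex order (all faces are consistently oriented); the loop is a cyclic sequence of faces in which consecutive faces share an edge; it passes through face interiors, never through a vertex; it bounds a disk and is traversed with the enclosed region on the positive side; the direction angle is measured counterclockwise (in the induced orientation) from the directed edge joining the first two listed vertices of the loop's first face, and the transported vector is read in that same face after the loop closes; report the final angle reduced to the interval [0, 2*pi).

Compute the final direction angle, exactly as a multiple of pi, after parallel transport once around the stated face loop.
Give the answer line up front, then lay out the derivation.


Answer: final direction angle = (5/4)*pi

enclosed vertex P2: corner angles sum to (35/12)*pi, defect = 2*pi - (35/12)*pi = (-11/12)*pi
the rotation equals the total enclosed defect, so the final angle is initial + defects (mod 2*pi)
final angle = pi/6 - (11/12)*pi = (5/4)*pi (mod 2*pi)


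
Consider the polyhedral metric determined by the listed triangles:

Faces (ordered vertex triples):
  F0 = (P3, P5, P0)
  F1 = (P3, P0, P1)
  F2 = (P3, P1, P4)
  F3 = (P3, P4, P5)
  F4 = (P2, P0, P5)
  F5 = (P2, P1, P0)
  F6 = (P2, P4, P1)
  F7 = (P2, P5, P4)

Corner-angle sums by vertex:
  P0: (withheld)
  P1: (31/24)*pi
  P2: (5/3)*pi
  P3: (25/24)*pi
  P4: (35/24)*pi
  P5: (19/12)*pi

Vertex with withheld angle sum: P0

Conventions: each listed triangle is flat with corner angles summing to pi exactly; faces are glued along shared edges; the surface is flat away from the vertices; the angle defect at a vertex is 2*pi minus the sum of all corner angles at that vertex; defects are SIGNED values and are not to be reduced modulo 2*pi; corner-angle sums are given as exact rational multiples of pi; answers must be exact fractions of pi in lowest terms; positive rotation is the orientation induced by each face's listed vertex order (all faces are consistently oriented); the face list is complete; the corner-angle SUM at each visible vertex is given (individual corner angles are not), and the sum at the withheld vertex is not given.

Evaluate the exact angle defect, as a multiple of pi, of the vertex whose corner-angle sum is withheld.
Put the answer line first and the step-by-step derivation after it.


Answer: defect(P0) = (25/24)*pi

V = 6, E = 12, F = 8; chi = V - E + F = 2
Gauss-Bonnet: total defect = 2*pi*chi = 4*pi; visible defects sum to (71/24)*pi


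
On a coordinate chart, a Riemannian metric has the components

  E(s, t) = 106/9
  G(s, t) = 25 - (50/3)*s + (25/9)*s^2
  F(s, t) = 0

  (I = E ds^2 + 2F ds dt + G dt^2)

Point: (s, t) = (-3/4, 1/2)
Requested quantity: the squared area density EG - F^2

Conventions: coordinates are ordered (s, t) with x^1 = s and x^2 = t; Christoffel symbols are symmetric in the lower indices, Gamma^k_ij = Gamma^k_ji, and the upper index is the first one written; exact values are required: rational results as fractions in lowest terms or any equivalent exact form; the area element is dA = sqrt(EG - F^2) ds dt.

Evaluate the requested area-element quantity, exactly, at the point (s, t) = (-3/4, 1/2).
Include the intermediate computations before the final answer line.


E = 106/9, F = 0, G = 625/16; EG - F^2 = 33125/72

Answer: EG - F^2 = 33125/72


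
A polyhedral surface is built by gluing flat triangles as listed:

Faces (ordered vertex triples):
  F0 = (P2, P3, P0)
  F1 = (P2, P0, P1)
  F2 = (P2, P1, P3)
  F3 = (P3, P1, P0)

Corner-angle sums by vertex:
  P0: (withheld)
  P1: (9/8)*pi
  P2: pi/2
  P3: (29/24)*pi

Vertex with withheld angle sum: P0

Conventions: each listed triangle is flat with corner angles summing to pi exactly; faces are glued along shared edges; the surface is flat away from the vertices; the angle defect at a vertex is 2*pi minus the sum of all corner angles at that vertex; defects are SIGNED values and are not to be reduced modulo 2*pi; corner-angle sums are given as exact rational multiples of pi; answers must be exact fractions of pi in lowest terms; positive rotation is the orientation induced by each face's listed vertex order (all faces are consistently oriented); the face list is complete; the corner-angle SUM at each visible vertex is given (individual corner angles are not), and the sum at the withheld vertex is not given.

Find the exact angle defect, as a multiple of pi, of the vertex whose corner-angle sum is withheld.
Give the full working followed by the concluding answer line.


V = 4, E = 6, F = 4; chi = V - E + F = 2
Gauss-Bonnet: total defect = 2*pi*chi = 4*pi; visible defects sum to (19/6)*pi

Answer: defect(P0) = (5/6)*pi


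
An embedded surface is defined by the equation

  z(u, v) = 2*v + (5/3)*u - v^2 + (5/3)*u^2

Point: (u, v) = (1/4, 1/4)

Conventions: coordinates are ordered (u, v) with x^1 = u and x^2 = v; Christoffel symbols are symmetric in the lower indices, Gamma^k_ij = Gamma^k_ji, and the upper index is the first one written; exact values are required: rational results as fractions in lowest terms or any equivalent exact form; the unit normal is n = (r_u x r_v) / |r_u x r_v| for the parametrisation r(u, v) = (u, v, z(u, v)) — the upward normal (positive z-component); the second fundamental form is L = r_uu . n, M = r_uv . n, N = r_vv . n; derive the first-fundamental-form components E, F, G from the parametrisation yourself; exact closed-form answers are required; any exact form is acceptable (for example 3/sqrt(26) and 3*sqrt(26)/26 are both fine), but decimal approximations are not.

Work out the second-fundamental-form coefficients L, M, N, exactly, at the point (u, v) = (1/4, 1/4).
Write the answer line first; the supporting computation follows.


Answer: L = 10*sqrt(38)/57, M = 0, N = -2*sqrt(38)/19

z_u = 5/2, z_v = 3/2, z_uu = 10/3, z_uv = 0, z_vv = -2
E = 29/4, F = 15/4, G = 13/4; answer radicand W^2 = 19/2
unnormalised second-form numerators: l = 10/3, m = 0, n = -2; L = l/sqrt(19/2), and similarly M = m/sqrt(W^2), N = n/sqrt(W^2)


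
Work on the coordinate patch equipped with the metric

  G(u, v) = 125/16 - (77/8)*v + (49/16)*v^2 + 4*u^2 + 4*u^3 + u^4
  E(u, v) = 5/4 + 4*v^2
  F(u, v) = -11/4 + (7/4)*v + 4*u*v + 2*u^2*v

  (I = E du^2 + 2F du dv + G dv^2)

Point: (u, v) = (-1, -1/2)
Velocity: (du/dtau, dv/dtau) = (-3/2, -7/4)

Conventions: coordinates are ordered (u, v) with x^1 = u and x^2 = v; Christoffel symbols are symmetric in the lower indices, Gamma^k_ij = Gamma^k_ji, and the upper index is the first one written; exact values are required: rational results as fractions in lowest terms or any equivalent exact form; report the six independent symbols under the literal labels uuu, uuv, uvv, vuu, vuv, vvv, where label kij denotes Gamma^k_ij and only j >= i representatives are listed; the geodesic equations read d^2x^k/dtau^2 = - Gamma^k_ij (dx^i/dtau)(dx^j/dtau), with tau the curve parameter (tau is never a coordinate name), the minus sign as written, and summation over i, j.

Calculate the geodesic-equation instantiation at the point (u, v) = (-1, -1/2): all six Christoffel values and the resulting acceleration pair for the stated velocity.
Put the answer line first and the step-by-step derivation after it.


Answer: Gamma_uuu = 448/2175, Gamma_uuv = -2456/2175, Gamma_uvv = -576/725, Gamma_vuu = 128/725, Gamma_vuv = -448/2175, Gamma_vvv = -1274/2175; accelerations (d^2u/dtau^2, d^2v/dtau^2) = (5726/725, 43117/17400)

E = 9/4, F = -21/8, G = 921/64 at the point
E_u = 0, E_v = -4, F_u = 0, F_v = -1/4, G_u = 0, G_v = -203/16
EG - F^2 = 6525/256;  g^inv = (256/6525) * [[921/64, 21/8], [21/8, 9/4]]
first-kind symbols [ij,l] = (1/2)(d_i g_jl + d_j g_il - d_l g_ij): [uu,u] = E_u/2 = 0, [uu,v] = F_u - E_v/2 = 2, [uv,u] = E_v/2 = -2, [uv,v] = G_u/2 = 0, [vv,u] = F_v - G_u/2 = -1/4, [vv,v] = G_v/2 = -203/32
Gamma^u_ij = (G*[ij,u] - F*[ij,v])/(EG - F^2), Gamma^v_ij = (E*[ij,v] - F*[ij,u])/(EG - F^2)
Gamma_uuu = 448/2175, Gamma_uuv = -2456/2175, Gamma_uvv = -576/725, Gamma_vuu = 128/725, Gamma_vuv = -448/2175, Gamma_vvv = -1274/2175
d^2u/dtau^2 = -(Gamma_uuu*(-3/2)^2 + 2*Gamma_uuv*(-3/2)*(-7/4) + Gamma_uvv*(-7/4)^2) = 5726/725
d^2v/dtau^2 = -(Gamma_vuu*(-3/2)^2 + 2*Gamma_vuv*(-3/2)*(-7/4) + Gamma_vvv*(-7/4)^2) = 43117/17400


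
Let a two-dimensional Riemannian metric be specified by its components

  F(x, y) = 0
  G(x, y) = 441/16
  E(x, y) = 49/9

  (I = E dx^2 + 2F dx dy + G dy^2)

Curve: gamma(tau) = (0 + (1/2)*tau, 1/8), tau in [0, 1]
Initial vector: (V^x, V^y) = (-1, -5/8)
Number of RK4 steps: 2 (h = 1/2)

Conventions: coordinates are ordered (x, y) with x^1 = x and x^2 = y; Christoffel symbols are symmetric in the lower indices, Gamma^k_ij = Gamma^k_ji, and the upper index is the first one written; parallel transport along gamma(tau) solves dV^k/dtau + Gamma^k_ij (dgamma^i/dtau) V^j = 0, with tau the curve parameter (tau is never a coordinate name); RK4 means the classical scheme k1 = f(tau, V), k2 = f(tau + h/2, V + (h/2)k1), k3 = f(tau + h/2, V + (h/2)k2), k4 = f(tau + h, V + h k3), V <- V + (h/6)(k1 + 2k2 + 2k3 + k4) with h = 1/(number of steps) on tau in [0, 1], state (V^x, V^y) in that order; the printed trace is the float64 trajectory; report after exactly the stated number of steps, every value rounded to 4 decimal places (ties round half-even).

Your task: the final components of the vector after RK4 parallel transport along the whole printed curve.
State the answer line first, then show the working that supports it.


Answer: V^x = -1.0000, V^y = -0.6250

gamma'(tau) = (1/2, 0); f(tau, V)^k = -Gamma^k_ij(gamma(tau)) gamma'^i(tau) V^j; h = 1/2; intermediate values shown to 6 dp
curve data and Christoffel symbols at the stage parameters:
  tau = 0.000000: gamma = (0.000000, 0.125000), gamma' = (0.500000, 0.000000); Gamma_xxx = 0.000000, Gamma_xxy = 0.000000, Gamma_xyy = 0.000000, Gamma_yxx = 0.000000, Gamma_yxy = 0.000000, Gamma_yyy = 0.000000
  tau = 0.250000: gamma = (0.125000, 0.125000), gamma' = (0.500000, 0.000000); Gamma_xxx = 0.000000, Gamma_xxy = 0.000000, Gamma_xyy = 0.000000, Gamma_yxx = 0.000000, Gamma_yxy = 0.000000, Gamma_yyy = 0.000000
  tau = 0.500000: gamma = (0.250000, 0.125000), gamma' = (0.500000, 0.000000); Gamma_xxx = 0.000000, Gamma_xxy = 0.000000, Gamma_xyy = 0.000000, Gamma_yxx = 0.000000, Gamma_yxy = 0.000000, Gamma_yyy = 0.000000
  tau = 0.750000: gamma = (0.375000, 0.125000), gamma' = (0.500000, 0.000000); Gamma_xxx = 0.000000, Gamma_xxy = 0.000000, Gamma_xyy = 0.000000, Gamma_yxx = 0.000000, Gamma_yxy = 0.000000, Gamma_yyy = 0.000000
  tau = 1.000000: gamma = (0.500000, 0.125000), gamma' = (0.500000, 0.000000); Gamma_xxx = 0.000000, Gamma_xxy = 0.000000, Gamma_xyy = 0.000000, Gamma_yxx = 0.000000, Gamma_yxy = 0.000000, Gamma_yyy = 0.000000
step 0: V^x = -1.0000, V^y = -0.6250
step 1: k1 = (0.000000, 0.000000), k2 = (0.000000, 0.000000), k3 = (0.000000, 0.000000), k4 = (0.000000, 0.000000); V <- V + (h/6)(k1 + 2k2 + 2k3 + k4): V^x = -1.0000, V^y = -0.6250
step 2: k1 = (0.000000, 0.000000), k2 = (0.000000, 0.000000), k3 = (0.000000, 0.000000), k4 = (0.000000, 0.000000); V <- V + (h/6)(k1 + 2k2 + 2k3 + k4): V^x = -1.0000, V^y = -0.6250


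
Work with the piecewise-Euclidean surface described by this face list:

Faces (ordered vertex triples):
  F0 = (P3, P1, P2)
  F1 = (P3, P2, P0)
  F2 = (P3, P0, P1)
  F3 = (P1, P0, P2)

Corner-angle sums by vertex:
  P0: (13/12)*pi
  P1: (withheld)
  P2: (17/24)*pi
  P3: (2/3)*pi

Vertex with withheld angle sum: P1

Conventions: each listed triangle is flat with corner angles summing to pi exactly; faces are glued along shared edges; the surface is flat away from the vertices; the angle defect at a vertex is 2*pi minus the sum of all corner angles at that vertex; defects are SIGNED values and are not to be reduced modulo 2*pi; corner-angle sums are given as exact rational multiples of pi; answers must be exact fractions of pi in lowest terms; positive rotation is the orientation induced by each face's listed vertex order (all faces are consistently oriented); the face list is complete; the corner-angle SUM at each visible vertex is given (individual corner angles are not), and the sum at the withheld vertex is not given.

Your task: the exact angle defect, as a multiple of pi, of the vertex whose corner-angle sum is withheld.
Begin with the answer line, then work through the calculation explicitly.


Answer: defect(P1) = (11/24)*pi

V = 4, E = 6, F = 4; chi = V - E + F = 2
Gauss-Bonnet: total defect = 2*pi*chi = 4*pi; visible defects sum to (85/24)*pi


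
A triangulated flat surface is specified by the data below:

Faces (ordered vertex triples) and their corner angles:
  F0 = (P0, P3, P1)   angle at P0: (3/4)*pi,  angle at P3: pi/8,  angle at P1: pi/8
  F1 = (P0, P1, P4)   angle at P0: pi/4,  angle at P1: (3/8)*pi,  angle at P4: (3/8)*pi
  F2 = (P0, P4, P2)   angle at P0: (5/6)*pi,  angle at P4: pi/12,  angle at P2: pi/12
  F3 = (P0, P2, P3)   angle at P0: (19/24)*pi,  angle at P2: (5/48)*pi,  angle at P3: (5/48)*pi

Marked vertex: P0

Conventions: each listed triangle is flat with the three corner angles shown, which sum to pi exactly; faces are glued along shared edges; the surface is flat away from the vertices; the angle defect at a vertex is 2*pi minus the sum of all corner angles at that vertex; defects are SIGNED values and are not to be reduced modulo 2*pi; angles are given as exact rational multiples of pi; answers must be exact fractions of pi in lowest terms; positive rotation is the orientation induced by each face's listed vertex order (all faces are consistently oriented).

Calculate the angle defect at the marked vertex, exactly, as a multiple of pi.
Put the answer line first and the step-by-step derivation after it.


Answer: defect(P0) = (-5/8)*pi

Sum of corner angles at P0: (21/8)*pi
defect = 2*pi - (21/8)*pi


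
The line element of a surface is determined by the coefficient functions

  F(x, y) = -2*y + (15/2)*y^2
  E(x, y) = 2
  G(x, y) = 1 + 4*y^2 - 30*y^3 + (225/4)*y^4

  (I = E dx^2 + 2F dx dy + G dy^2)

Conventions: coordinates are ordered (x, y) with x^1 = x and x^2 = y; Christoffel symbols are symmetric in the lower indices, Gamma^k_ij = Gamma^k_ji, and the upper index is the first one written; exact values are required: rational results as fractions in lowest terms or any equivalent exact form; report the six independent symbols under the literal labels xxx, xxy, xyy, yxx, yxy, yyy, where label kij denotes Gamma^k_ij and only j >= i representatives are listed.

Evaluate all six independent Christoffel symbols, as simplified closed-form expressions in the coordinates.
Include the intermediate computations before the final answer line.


E = 2; F = -2*y + (15/2)*y^2; G = 1 + 4*y^2 - 30*y^3 + (225/4)*y^4
Gamma^k_ij = (1/2) g^{kl} (d_i g_jl + d_j g_il - d_l g_ij), with g^inv = (1/(EG-F^2)) [[G, -F], [-F, E]]
first partials: E_x = 0, E_y = 0, F_x = 0, F_y = -2 + 15*y, G_x = 0, G_y = 8*y - 90*y^2 + 225*y^3
D = EG - F^2 = 2 + 4*y^2 - 30*y^3 + (225/4)*y^4
expanded: Gamma^x_xx = (G E_x - 2F F_x + F E_y)/(2D), Gamma^x_xy = (G E_y - F G_x)/(2D), Gamma^x_yy = (2G F_y - G G_x - F G_y)/(2D), Gamma^y_xx = (2E F_x - E E_y - F E_x)/(2D), Gamma^y_xy = (E G_x - F E_y)/(2D), Gamma^y_yy = (E G_y - 2F F_y + F G_x)/(2D); substitute and cancel common factors

Answer: Gamma_xxx = 0, Gamma_xxy = 0, Gamma_xyy = (60*y - 8)/(225*y^4 - 120*y^3 + 16*y^2 + 8), Gamma_yxx = 0, Gamma_yxy = 0, Gamma_yyy = (450*y^3 - 180*y^2 + 16*y)/(225*y^4 - 120*y^3 + 16*y^2 + 8)


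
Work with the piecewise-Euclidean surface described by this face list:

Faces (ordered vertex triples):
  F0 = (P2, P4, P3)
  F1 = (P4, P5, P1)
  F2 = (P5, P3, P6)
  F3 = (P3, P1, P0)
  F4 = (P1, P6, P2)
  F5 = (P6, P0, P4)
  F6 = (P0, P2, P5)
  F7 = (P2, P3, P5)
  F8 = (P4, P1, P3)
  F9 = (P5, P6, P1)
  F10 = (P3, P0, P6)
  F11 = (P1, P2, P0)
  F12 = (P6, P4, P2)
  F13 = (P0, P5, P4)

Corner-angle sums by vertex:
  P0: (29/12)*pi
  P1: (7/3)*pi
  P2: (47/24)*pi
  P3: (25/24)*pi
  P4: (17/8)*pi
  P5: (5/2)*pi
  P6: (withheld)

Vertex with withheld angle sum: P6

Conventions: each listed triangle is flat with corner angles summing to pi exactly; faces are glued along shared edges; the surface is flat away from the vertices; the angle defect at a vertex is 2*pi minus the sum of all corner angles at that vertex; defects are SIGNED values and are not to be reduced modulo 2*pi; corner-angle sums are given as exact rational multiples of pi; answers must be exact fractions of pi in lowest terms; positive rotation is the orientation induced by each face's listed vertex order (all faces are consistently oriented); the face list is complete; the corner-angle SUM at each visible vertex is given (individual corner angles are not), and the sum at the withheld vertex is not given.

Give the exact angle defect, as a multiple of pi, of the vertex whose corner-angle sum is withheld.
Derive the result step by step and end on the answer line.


V = 7, E = 21, F = 14; chi = V - E + F = 0
Gauss-Bonnet: total defect = 2*pi*chi = 0; visible defects sum to (-3/8)*pi

Answer: defect(P6) = (3/8)*pi


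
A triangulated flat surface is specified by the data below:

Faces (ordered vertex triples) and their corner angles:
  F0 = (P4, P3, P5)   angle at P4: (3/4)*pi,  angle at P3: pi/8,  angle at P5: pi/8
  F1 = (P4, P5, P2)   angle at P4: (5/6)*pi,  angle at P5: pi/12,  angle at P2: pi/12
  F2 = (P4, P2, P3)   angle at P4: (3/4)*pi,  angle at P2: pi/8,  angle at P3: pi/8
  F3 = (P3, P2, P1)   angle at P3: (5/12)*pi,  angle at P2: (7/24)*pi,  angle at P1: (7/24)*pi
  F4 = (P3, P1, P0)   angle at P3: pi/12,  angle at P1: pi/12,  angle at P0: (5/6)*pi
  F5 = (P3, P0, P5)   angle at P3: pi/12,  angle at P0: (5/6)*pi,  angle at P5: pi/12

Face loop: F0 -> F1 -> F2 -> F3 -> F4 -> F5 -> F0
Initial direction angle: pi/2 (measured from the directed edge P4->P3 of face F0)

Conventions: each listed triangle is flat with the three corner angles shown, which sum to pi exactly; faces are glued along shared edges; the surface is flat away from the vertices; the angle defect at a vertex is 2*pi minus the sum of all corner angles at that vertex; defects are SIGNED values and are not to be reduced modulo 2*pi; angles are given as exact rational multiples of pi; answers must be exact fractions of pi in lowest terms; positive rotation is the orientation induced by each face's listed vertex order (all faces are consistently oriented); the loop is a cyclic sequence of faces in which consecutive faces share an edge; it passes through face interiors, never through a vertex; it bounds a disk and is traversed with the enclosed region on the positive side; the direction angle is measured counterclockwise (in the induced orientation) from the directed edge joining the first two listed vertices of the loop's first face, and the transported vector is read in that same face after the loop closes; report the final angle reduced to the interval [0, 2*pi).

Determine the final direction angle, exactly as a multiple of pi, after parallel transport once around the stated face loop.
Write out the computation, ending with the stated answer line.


enclosed vertex P3: corner angles sum to (5/6)*pi, defect = 2*pi - (5/6)*pi = (7/6)*pi
enclosed vertex P4: corner angles sum to (7/3)*pi, defect = 2*pi - (7/3)*pi = -pi/3
adding the enclosed defects to the starting angle (mod 2*pi, induced orientation) gives the holonomy
final angle = pi/2 + (5/6)*pi = (4/3)*pi (mod 2*pi)

Answer: final direction angle = (4/3)*pi


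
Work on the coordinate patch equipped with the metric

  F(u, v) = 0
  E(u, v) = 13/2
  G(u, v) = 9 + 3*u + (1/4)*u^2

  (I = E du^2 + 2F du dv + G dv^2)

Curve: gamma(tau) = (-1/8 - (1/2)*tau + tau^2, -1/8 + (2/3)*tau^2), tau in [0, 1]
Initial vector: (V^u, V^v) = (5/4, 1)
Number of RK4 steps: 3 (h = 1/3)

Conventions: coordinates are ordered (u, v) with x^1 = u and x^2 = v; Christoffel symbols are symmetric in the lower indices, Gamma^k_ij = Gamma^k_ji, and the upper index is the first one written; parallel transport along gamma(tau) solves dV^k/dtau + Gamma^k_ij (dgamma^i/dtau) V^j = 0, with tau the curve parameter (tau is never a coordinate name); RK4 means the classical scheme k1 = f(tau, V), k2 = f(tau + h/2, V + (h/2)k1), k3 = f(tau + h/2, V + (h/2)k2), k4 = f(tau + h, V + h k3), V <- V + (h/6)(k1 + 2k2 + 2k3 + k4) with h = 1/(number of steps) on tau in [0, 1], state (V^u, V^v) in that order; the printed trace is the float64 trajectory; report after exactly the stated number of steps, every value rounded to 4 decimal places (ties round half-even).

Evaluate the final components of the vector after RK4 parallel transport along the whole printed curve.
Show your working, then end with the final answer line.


gamma'(tau) = (-1/2 + 2*tau, (4/3)*tau); f(tau, V)^k = -Gamma^k_ij(gamma(tau)) gamma'^i(tau) V^j; h = 1/3; intermediate values shown to 6 dp
curve data and Christoffel symbols at the stage parameters:
  tau = 0.000000: gamma = (-0.125000, -0.125000), gamma' = (-0.500000, 0.000000); Gamma_uuu = 0.000000, Gamma_uuv = 0.000000, Gamma_uvv = -0.225962, Gamma_vuu = 0.000000, Gamma_vuv = 0.170213, Gamma_vvv = 0.000000
  tau = 0.166667: gamma = (-0.180556, -0.106481), gamma' = (-0.166667, 0.222222); Gamma_uuu = 0.000000, Gamma_uuv = 0.000000, Gamma_uvv = -0.223825, Gamma_vuu = 0.000000, Gamma_vuv = 0.171838, Gamma_vvv = 0.000000
  tau = 0.333333: gamma = (-0.180556, -0.050926), gamma' = (0.166667, 0.444444); Gamma_uuu = 0.000000, Gamma_uuv = 0.000000, Gamma_uvv = -0.223825, Gamma_vuu = 0.000000, Gamma_vuv = 0.171838, Gamma_vvv = 0.000000
  tau = 0.500000: gamma = (-0.125000, 0.041667), gamma' = (0.500000, 0.666667); Gamma_uuu = 0.000000, Gamma_uuv = 0.000000, Gamma_uvv = -0.225962, Gamma_vuu = 0.000000, Gamma_vuv = 0.170213, Gamma_vvv = 0.000000
  tau = 0.666667: gamma = (-0.013889, 0.171296), gamma' = (0.833333, 0.888889); Gamma_uuu = 0.000000, Gamma_uuv = 0.000000, Gamma_uvv = -0.230235, Gamma_vuu = 0.000000, Gamma_vuv = 0.167053, Gamma_vvv = 0.000000
  tau = 0.833333: gamma = (0.152778, 0.337963), gamma' = (1.166667, 1.111111); Gamma_uuu = 0.000000, Gamma_uuv = 0.000000, Gamma_uvv = -0.236645, Gamma_vuu = 0.000000, Gamma_vuv = 0.162528, Gamma_vvv = 0.000000
  tau = 1.000000: gamma = (0.375000, 0.541667), gamma' = (1.500000, 1.333333); Gamma_uuu = 0.000000, Gamma_uuv = 0.000000, Gamma_uvv = -0.245192, Gamma_vuu = 0.000000, Gamma_vuv = 0.156863, Gamma_vvv = 0.000000
step 0: V^u = 1.2500, V^v = 1.0000
step 1: k1 = (0.000000, 0.085106), k2 = (0.050444, -0.018687), k3 = (0.049584, -0.019503), k4 = (0.098831, -0.125181); V <- V + (h/6)(k1 + 2k2 + 2k3 + k4): V^u = 1.2666, V^v = 0.9935
step 2: k1 = (0.098834, -0.125188), k2 = (0.146523, -0.228377), k3 = (0.143933, -0.227816), k4 = (0.187788, -0.322944); V <- V + (h/6)(k1 + 2k2 + 2k3 + k4): V^u = 1.3148, V^v = 0.9179
step 3: k1 = (0.187861, -0.323026), k2 = (0.227208, -0.406939), k3 = (0.223531, -0.405471), k4 = (0.255912, -0.474761); V <- V + (h/6)(k1 + 2k2 + 2k3 + k4): V^u = 1.3895, V^v = 0.7834

Answer: V^u = 1.3895, V^v = 0.7834


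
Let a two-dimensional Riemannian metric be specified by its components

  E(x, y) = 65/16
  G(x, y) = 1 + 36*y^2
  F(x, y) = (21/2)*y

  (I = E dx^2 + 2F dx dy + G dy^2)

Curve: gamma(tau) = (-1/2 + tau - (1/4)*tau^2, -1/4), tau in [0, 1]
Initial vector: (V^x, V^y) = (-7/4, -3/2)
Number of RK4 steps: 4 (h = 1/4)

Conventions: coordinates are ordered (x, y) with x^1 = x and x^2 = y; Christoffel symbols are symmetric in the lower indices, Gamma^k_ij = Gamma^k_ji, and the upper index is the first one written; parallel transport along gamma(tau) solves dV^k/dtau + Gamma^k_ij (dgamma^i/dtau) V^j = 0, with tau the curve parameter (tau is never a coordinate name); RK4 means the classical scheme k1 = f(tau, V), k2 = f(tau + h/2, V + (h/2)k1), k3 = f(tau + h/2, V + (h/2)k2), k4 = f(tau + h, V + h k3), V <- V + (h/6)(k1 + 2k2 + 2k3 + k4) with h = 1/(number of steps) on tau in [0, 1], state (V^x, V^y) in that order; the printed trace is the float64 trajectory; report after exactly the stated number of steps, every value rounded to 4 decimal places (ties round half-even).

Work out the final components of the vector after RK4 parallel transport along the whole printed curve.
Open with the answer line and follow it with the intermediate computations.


Answer: V^x = -1.7500, V^y = -1.5000

gamma'(tau) = (1 - (1/2)*tau, 0); f(tau, V)^k = -Gamma^k_ij(gamma(tau)) gamma'^i(tau) V^j; h = 1/4; intermediate values shown to 6 dp
curve data and Christoffel symbols at the stage parameters:
  tau = 0.000000: gamma = (-0.500000, -0.250000), gamma' = (1.000000, 0.000000); Gamma_xxx = 0.000000, Gamma_xxy = 0.000000, Gamma_xyy = 1.663366, Gamma_yxx = 0.000000, Gamma_yxy = 0.000000, Gamma_yyy = -1.425743
  tau = 0.125000: gamma = (-0.378906, -0.250000), gamma' = (0.937500, 0.000000); Gamma_xxx = 0.000000, Gamma_xxy = 0.000000, Gamma_xyy = 1.663366, Gamma_yxx = 0.000000, Gamma_yxy = 0.000000, Gamma_yyy = -1.425743
  tau = 0.250000: gamma = (-0.265625, -0.250000), gamma' = (0.875000, 0.000000); Gamma_xxx = 0.000000, Gamma_xxy = 0.000000, Gamma_xyy = 1.663366, Gamma_yxx = 0.000000, Gamma_yxy = 0.000000, Gamma_yyy = -1.425743
  tau = 0.375000: gamma = (-0.160156, -0.250000), gamma' = (0.812500, 0.000000); Gamma_xxx = 0.000000, Gamma_xxy = 0.000000, Gamma_xyy = 1.663366, Gamma_yxx = 0.000000, Gamma_yxy = 0.000000, Gamma_yyy = -1.425743
  tau = 0.500000: gamma = (-0.062500, -0.250000), gamma' = (0.750000, 0.000000); Gamma_xxx = 0.000000, Gamma_xxy = 0.000000, Gamma_xyy = 1.663366, Gamma_yxx = 0.000000, Gamma_yxy = 0.000000, Gamma_yyy = -1.425743
  tau = 0.625000: gamma = (0.027344, -0.250000), gamma' = (0.687500, 0.000000); Gamma_xxx = 0.000000, Gamma_xxy = 0.000000, Gamma_xyy = 1.663366, Gamma_yxx = 0.000000, Gamma_yxy = 0.000000, Gamma_yyy = -1.425743
  tau = 0.750000: gamma = (0.109375, -0.250000), gamma' = (0.625000, 0.000000); Gamma_xxx = 0.000000, Gamma_xxy = 0.000000, Gamma_xyy = 1.663366, Gamma_yxx = 0.000000, Gamma_yxy = 0.000000, Gamma_yyy = -1.425743
  tau = 0.875000: gamma = (0.183594, -0.250000), gamma' = (0.562500, 0.000000); Gamma_xxx = 0.000000, Gamma_xxy = 0.000000, Gamma_xyy = 1.663366, Gamma_yxx = 0.000000, Gamma_yxy = 0.000000, Gamma_yyy = -1.425743
  tau = 1.000000: gamma = (0.250000, -0.250000), gamma' = (0.500000, 0.000000); Gamma_xxx = 0.000000, Gamma_xxy = 0.000000, Gamma_xyy = 1.663366, Gamma_yxx = 0.000000, Gamma_yxy = 0.000000, Gamma_yyy = -1.425743
step 0: V^x = -1.7500, V^y = -1.5000
step 1: k1 = (0.000000, 0.000000), k2 = (0.000000, 0.000000), k3 = (0.000000, 0.000000), k4 = (0.000000, 0.000000); V <- V + (h/6)(k1 + 2k2 + 2k3 + k4): V^x = -1.7500, V^y = -1.5000
step 2: k1 = (0.000000, 0.000000), k2 = (0.000000, 0.000000), k3 = (0.000000, 0.000000), k4 = (0.000000, 0.000000); V <- V + (h/6)(k1 + 2k2 + 2k3 + k4): V^x = -1.7500, V^y = -1.5000
step 3: k1 = (0.000000, 0.000000), k2 = (0.000000, 0.000000), k3 = (0.000000, 0.000000), k4 = (0.000000, 0.000000); V <- V + (h/6)(k1 + 2k2 + 2k3 + k4): V^x = -1.7500, V^y = -1.5000
step 4: k1 = (0.000000, 0.000000), k2 = (0.000000, 0.000000), k3 = (0.000000, 0.000000), k4 = (0.000000, 0.000000); V <- V + (h/6)(k1 + 2k2 + 2k3 + k4): V^x = -1.7500, V^y = -1.5000
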